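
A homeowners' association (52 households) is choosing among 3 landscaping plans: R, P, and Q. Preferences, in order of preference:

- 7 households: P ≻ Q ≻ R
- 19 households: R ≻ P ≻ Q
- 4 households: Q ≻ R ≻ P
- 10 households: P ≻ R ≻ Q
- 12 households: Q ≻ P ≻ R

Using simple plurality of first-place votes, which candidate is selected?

R

First-place votes: R 19, P 17, Q 16.
R has the most first-place votes.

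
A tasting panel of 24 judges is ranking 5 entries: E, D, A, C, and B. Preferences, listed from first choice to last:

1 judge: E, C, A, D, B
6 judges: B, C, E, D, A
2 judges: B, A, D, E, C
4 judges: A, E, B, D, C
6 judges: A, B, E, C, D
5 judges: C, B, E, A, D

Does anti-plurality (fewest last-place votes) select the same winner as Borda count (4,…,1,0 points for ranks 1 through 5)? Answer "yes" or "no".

no

Anti-plurality — last-place votes: E 0, D 11, A 6, C 6, B 1. Winner: E.
Borda — scores: E 52, D 15, A 53, C 47, B 73. Winner: B.
The two methods disagree.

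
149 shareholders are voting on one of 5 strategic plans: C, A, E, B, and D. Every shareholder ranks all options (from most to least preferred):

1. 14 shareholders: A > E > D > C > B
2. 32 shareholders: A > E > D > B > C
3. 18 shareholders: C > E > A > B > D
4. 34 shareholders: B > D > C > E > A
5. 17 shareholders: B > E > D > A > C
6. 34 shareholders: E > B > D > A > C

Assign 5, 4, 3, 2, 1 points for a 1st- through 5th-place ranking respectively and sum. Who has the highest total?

E

C: 14·2 + 32·1 + 18·5 + 34·3 + 17·1 + 34·1 = 303
A: 14·5 + 32·5 + 18·3 + 34·1 + 17·2 + 34·2 = 420
E: 14·4 + 32·4 + 18·4 + 34·2 + 17·4 + 34·5 = 562
B: 14·1 + 32·2 + 18·2 + 34·5 + 17·5 + 34·4 = 505
D: 14·3 + 32·3 + 18·1 + 34·4 + 17·3 + 34·3 = 445
E has the highest Borda score (562).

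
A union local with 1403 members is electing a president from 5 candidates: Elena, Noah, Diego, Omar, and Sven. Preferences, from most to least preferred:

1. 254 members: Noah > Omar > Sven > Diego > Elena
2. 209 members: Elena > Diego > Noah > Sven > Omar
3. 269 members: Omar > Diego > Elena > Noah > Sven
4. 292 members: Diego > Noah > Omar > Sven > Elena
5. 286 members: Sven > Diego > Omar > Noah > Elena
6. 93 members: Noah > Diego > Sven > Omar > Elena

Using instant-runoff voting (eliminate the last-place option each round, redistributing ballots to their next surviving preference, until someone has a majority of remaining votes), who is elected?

Diego

Round 1: Elena 209, Noah 347, Diego 292, Omar 269, Sven 286. Eliminate Elena.
Round 2: Noah 347, Diego 501, Omar 269, Sven 286. Eliminate Omar.
Round 3: Noah 347, Diego 770, Sven 286. Diego has a majority.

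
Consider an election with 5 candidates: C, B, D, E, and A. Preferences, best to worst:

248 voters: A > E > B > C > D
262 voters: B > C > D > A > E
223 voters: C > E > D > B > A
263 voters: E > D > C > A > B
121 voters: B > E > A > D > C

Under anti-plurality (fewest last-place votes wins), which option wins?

C

Last-place votes: C 121, B 263, D 248, E 262, A 223.
C is ranked last by the fewest voters, so C wins.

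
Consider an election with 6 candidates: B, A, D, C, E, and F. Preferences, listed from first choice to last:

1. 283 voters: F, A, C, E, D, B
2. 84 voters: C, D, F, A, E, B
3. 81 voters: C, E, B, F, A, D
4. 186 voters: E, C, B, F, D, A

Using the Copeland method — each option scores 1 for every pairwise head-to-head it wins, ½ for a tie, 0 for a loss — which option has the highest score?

B: loses to A, D, C, E, and F → score 0.
A: beats B, D, and E; loses to C and F → score 3.
D: beats B; loses to A, C, E, and F → score 1.
C: beats B, A, D, E, and F → score 5.
E: beats B and D; loses to A, C, and F → score 2.
F: beats B, A, D, and E; loses to C → score 4.
C has the best pairwise record.

C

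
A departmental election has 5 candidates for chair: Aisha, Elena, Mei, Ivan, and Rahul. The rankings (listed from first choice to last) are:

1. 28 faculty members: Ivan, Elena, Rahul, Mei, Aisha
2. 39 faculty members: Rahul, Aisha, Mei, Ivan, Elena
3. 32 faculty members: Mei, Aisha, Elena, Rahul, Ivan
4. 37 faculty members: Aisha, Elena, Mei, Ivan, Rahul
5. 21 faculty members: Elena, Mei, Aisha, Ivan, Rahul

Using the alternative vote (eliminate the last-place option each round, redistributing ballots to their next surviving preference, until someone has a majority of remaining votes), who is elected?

Mei

Round 1: Aisha 37, Elena 21, Mei 32, Ivan 28, Rahul 39. Eliminate Elena.
Round 2: Aisha 37, Mei 53, Ivan 28, Rahul 39. Eliminate Ivan.
Round 3: Aisha 37, Mei 53, Rahul 67. Eliminate Aisha.
Round 4: Mei 90, Rahul 67. Mei has a majority.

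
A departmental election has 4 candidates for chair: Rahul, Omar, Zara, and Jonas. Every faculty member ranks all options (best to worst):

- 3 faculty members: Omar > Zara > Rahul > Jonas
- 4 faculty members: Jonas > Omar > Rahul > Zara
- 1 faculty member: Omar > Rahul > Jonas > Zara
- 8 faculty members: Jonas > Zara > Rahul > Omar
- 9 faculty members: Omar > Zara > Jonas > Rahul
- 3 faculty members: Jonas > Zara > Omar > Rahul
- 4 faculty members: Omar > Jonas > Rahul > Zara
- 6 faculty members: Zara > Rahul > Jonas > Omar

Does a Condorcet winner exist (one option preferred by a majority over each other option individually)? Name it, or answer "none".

Jonas

Jonas vs Rahul: 28–10 for Jonas.
Jonas vs Omar: 21–17 for Jonas.
Jonas vs Zara: 20–18 for Jonas.
Jonas beats every other option head-to-head.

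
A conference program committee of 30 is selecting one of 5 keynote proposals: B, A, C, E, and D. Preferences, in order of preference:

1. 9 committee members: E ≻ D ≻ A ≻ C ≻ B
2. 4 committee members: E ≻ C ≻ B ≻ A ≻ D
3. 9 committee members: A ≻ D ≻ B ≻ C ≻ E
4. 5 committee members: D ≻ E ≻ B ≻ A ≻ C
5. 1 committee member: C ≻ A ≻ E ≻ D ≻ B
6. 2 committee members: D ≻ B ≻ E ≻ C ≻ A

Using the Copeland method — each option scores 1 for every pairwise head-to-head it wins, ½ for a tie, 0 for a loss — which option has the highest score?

D

B: beats C; loses to A, E, and D → score 1.
A: beats B and C; loses to E and D → score 2.
C: loses to B, A, E, and D → score 0.
E: beats B, A, and C; loses to D → score 3.
D: beats B, A, C, and E → score 4.
D has the best pairwise record.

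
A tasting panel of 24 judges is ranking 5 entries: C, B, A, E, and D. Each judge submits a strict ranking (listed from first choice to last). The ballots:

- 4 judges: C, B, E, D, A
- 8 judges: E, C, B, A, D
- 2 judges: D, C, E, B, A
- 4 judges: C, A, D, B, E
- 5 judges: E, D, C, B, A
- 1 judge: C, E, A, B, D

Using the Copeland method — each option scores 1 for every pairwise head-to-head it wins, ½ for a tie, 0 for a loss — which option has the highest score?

E

C: beats B, A, and D; loses to E → score 3.
B: beats A and D; loses to C and E → score 2.
A: beats D; loses to C, B, and E → score 1.
E: beats C, B, A, and D → score 4.
D: loses to C, B, A, and E → score 0.
E has the best pairwise record.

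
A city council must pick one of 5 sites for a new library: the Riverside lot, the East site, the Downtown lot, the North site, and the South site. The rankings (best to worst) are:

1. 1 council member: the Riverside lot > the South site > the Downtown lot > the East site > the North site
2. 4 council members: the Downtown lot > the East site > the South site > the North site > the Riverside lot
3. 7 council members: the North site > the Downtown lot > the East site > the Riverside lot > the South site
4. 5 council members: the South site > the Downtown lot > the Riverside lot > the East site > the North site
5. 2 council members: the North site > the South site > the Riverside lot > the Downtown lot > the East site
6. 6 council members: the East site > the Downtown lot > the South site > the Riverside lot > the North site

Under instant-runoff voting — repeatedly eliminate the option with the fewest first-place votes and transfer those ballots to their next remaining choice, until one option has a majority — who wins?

the East site

Round 1: the Riverside lot 1, the East site 6, the Downtown lot 4, the North site 9, the South site 5. Eliminate the Riverside lot.
Round 2: the East site 6, the Downtown lot 4, the North site 9, the South site 6. Eliminate the Downtown lot.
Round 3: the East site 10, the North site 9, the South site 6. Eliminate the South site.
Round 4: the East site 16, the North site 9. The East site has a majority.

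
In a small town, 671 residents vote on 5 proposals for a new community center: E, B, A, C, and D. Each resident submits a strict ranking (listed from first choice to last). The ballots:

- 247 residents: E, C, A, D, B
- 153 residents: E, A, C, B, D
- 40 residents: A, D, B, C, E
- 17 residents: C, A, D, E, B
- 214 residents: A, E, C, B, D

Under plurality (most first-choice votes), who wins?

E

First-place votes: E 400, B 0, A 254, C 17, D 0.
E has the most first-place votes.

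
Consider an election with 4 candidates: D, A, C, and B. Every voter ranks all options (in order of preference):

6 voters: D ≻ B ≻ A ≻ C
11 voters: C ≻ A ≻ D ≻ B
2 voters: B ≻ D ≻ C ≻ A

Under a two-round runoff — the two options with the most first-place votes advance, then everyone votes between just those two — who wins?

Round 1 first-place votes: D 6, A 0, C 11, B 2.
C and D advance.
Runoff: C is preferred to D by 11 voters; D by 8.
C wins the runoff.

C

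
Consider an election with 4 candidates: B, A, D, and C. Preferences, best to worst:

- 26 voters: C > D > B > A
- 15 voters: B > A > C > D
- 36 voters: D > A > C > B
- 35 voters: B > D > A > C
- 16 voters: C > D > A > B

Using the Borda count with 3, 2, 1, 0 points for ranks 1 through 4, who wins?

B: 26·1 + 15·3 + 36·0 + 35·3 + 16·0 = 176
A: 26·0 + 15·2 + 36·2 + 35·1 + 16·1 = 153
D: 26·2 + 15·0 + 36·3 + 35·2 + 16·2 = 262
C: 26·3 + 15·1 + 36·1 + 35·0 + 16·3 = 177
D has the highest Borda score (262).

D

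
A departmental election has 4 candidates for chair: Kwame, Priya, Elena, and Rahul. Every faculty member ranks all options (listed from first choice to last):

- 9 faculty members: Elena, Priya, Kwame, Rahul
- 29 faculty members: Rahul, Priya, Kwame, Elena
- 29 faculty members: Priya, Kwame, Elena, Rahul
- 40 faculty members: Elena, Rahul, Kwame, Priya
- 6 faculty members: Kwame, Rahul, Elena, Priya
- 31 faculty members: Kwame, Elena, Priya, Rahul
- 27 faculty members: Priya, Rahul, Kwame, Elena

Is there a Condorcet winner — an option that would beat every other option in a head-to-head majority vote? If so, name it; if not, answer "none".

Checking pairwise contests:
Priya beats Kwame 94–77.
Elena beats Priya 86–85.
Kwame beats Elena 122–49.
Priya beats Rahul 96–75.
Every option loses at least one head-to-head, so there is no Condorcet winner.

none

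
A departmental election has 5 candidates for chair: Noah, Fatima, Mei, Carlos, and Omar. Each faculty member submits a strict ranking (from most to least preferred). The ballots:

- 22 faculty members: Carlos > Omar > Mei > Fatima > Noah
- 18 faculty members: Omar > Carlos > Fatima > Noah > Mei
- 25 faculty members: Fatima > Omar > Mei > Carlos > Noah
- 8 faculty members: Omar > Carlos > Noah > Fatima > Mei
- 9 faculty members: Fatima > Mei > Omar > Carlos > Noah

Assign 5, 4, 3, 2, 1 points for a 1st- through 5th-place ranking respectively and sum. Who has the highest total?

Noah: 22·1 + 18·2 + 25·1 + 8·3 + 9·1 = 116
Fatima: 22·2 + 18·3 + 25·5 + 8·2 + 9·5 = 284
Mei: 22·3 + 18·1 + 25·3 + 8·1 + 9·4 = 203
Carlos: 22·5 + 18·4 + 25·2 + 8·4 + 9·2 = 282
Omar: 22·4 + 18·5 + 25·4 + 8·5 + 9·3 = 345
Omar has the highest Borda score (345).

Omar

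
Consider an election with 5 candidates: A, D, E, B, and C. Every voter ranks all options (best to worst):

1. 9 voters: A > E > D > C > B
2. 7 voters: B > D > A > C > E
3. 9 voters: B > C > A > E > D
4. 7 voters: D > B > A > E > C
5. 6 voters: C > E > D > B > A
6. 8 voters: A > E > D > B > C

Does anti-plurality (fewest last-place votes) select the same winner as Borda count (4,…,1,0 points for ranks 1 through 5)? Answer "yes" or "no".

Anti-plurality — last-place votes: A 6, D 9, E 7, B 9, C 15. Winner: A.
Borda — scores: A 114, D 95, E 85, B 99, C 67. Winner: A.
The two methods agree.

yes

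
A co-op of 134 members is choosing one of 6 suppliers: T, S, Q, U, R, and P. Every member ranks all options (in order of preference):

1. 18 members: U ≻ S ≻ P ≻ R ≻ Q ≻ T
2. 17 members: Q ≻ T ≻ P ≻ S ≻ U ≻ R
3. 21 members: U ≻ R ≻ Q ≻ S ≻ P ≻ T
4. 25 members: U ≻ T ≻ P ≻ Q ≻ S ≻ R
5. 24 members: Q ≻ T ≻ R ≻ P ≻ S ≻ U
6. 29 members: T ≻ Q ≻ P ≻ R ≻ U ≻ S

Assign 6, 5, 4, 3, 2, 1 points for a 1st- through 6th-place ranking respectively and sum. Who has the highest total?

T: 18·1 + 17·5 + 21·1 + 25·5 + 24·5 + 29·6 = 543
S: 18·5 + 17·3 + 21·3 + 25·2 + 24·2 + 29·1 = 331
Q: 18·2 + 17·6 + 21·4 + 25·3 + 24·6 + 29·5 = 586
U: 18·6 + 17·2 + 21·6 + 25·6 + 24·1 + 29·2 = 500
R: 18·3 + 17·1 + 21·5 + 25·1 + 24·4 + 29·3 = 384
P: 18·4 + 17·4 + 21·2 + 25·4 + 24·3 + 29·4 = 470
Q has the highest Borda score (586).

Q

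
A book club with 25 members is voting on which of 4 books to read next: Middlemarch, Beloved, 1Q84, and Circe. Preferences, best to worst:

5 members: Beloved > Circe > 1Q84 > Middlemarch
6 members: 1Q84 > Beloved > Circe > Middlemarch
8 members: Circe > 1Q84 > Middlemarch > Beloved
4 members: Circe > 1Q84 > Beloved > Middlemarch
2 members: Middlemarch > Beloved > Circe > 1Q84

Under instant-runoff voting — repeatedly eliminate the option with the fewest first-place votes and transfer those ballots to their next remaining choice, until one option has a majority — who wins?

Round 1: Middlemarch 2, Beloved 5, 1Q84 6, Circe 12. Eliminate Middlemarch.
Round 2: Beloved 7, 1Q84 6, Circe 12. Eliminate 1Q84.
Round 3: Beloved 13, Circe 12. Beloved has a majority.

Beloved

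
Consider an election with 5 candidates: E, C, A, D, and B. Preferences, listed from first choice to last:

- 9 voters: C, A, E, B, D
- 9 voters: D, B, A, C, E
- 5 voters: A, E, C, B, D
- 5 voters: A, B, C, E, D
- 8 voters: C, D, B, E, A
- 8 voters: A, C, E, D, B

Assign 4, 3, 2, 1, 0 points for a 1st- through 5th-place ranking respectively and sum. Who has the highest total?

C

E: 9·2 + 9·0 + 5·3 + 5·1 + 8·1 + 8·2 = 62
C: 9·4 + 9·1 + 5·2 + 5·2 + 8·4 + 8·3 = 121
A: 9·3 + 9·2 + 5·4 + 5·4 + 8·0 + 8·4 = 117
D: 9·0 + 9·4 + 5·0 + 5·0 + 8·3 + 8·1 = 68
B: 9·1 + 9·3 + 5·1 + 5·3 + 8·2 + 8·0 = 72
C has the highest Borda score (121).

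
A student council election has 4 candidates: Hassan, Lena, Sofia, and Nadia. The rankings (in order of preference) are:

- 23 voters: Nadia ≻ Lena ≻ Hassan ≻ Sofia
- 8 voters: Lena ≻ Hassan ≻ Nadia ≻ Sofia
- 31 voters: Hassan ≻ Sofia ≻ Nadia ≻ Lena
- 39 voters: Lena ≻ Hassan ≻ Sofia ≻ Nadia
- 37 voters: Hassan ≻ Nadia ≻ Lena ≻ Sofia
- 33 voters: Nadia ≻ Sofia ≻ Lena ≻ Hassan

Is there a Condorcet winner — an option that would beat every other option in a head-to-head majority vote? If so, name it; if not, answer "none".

Checking pairwise contests:
Lena beats Hassan 103–68.
Nadia beats Lena 124–47.
Hassan beats Sofia 138–33.
Hassan beats Nadia 115–56.
Every option loses at least one head-to-head, so there is no Condorcet winner.

none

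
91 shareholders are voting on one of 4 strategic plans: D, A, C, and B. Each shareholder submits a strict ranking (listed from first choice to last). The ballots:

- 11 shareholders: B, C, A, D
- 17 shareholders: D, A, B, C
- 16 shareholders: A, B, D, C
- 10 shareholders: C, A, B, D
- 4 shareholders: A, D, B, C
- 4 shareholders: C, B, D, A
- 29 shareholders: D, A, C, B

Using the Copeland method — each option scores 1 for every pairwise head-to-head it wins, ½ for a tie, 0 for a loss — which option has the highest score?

D: beats A, C, and B → score 3.
A: beats C and B; loses to D → score 2.
C: loses to D, A, and B → score 0.
B: beats C; loses to D and A → score 1.
D has the best pairwise record.

D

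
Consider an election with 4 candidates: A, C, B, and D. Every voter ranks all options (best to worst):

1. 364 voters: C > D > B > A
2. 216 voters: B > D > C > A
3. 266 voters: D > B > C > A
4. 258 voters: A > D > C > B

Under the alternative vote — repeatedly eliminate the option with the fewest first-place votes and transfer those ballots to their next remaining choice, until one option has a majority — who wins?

Round 1: A 258, C 364, B 216, D 266. Eliminate B.
Round 2: A 258, C 364, D 482. Eliminate A.
Round 3: C 364, D 740. D has a majority.

D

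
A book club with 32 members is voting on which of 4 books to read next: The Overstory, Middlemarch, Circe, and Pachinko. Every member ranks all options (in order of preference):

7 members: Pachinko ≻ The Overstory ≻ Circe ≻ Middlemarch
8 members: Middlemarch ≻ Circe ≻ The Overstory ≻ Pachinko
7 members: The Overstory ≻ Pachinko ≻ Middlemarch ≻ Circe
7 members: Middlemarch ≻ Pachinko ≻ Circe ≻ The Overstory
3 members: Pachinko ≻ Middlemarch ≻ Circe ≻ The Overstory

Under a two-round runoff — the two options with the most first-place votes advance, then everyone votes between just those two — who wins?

Pachinko

Round 1 first-place votes: The Overstory 7, Middlemarch 15, Circe 0, Pachinko 10.
Middlemarch and Pachinko advance.
Runoff: Middlemarch is preferred to Pachinko by 15 voters; Pachinko by 17.
Pachinko wins the runoff.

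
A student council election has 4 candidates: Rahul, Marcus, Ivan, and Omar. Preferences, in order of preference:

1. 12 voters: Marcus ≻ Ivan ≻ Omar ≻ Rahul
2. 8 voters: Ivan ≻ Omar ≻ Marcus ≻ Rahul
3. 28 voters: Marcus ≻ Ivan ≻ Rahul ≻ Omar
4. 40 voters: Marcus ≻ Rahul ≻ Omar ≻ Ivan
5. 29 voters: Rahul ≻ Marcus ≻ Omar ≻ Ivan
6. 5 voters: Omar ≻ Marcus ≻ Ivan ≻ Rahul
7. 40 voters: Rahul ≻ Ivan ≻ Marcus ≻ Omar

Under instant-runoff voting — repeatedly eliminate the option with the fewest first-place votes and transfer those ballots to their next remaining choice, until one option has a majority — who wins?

Round 1: Rahul 69, Marcus 80, Ivan 8, Omar 5. Eliminate Omar.
Round 2: Rahul 69, Marcus 85, Ivan 8. Marcus has a majority.

Marcus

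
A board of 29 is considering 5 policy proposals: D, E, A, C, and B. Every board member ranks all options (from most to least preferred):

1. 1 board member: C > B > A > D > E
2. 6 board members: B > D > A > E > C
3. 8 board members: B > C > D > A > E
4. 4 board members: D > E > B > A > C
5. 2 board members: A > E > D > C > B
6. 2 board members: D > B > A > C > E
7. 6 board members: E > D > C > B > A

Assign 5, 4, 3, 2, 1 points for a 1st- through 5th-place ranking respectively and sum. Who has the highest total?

D

D: 1·2 + 6·4 + 8·3 + 4·5 + 2·3 + 2·5 + 6·4 = 110
E: 1·1 + 6·2 + 8·1 + 4·4 + 2·4 + 2·1 + 6·5 = 77
A: 1·3 + 6·3 + 8·2 + 4·2 + 2·5 + 2·3 + 6·1 = 67
C: 1·5 + 6·1 + 8·4 + 4·1 + 2·2 + 2·2 + 6·3 = 73
B: 1·4 + 6·5 + 8·5 + 4·3 + 2·1 + 2·4 + 6·2 = 108
D has the highest Borda score (110).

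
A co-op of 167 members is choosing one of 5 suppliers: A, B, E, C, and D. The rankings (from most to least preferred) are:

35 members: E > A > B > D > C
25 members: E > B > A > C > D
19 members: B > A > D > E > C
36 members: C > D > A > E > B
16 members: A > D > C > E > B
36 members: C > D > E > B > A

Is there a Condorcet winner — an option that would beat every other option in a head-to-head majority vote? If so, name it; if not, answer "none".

Checking pairwise contests:
E beats A 96–71.
A beats B 87–80.
C beats E 88–79.
A beats C 95–72.
A beats D 95–72.
Every option loses at least one head-to-head, so there is no Condorcet winner.

none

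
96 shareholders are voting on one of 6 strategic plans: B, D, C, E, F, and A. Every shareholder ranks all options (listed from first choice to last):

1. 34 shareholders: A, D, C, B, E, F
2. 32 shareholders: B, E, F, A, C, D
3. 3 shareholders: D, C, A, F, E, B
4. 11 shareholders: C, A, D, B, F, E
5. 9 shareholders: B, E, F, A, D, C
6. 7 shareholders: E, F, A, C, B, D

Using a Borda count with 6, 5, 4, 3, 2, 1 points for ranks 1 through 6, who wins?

A

B: 34·3 + 32·6 + 3·1 + 11·3 + 9·6 + 7·2 = 398
D: 34·5 + 32·1 + 3·6 + 11·4 + 9·2 + 7·1 = 289
C: 34·4 + 32·2 + 3·5 + 11·6 + 9·1 + 7·3 = 311
E: 34·2 + 32·5 + 3·2 + 11·1 + 9·5 + 7·6 = 332
F: 34·1 + 32·4 + 3·3 + 11·2 + 9·4 + 7·5 = 264
A: 34·6 + 32·3 + 3·4 + 11·5 + 9·3 + 7·4 = 422
A has the highest Borda score (422).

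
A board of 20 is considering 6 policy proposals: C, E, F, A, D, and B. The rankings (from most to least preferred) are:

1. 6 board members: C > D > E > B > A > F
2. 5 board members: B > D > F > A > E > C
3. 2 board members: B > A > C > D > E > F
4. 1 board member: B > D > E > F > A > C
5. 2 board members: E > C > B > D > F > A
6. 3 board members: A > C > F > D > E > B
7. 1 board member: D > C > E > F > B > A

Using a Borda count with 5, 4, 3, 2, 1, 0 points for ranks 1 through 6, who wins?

C: 6·5 + 5·0 + 2·3 + 1·0 + 2·4 + 3·4 + 1·4 = 60
E: 6·3 + 5·1 + 2·1 + 1·3 + 2·5 + 3·1 + 1·3 = 44
F: 6·0 + 5·3 + 2·0 + 1·2 + 2·1 + 3·3 + 1·2 = 30
A: 6·1 + 5·2 + 2·4 + 1·1 + 2·0 + 3·5 + 1·0 = 40
D: 6·4 + 5·4 + 2·2 + 1·4 + 2·2 + 3·2 + 1·5 = 67
B: 6·2 + 5·5 + 2·5 + 1·5 + 2·3 + 3·0 + 1·1 = 59
D has the highest Borda score (67).

D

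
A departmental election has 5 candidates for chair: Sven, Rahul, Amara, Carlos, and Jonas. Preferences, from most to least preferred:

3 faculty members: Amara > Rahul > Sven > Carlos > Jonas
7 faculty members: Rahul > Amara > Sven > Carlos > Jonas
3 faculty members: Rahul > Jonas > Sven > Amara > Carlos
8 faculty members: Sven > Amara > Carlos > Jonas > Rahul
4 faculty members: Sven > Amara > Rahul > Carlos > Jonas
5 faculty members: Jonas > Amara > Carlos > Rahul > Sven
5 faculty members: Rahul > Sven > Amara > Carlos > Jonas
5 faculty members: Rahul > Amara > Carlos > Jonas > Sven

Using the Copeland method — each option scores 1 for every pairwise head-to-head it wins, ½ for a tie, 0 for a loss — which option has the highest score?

Rahul

Sven: beats Carlos and Jonas; ties Amara; loses to Rahul → score 2.5.
Rahul: beats Sven, Carlos, and Jonas; ties Amara → score 3.5.
Amara: beats Carlos and Jonas; ties Sven and Rahul → score 3.
Carlos: beats Jonas; loses to Sven, Rahul, and Amara → score 1.
Jonas: loses to Sven, Rahul, Amara, and Carlos → score 0.
Rahul has the best pairwise record.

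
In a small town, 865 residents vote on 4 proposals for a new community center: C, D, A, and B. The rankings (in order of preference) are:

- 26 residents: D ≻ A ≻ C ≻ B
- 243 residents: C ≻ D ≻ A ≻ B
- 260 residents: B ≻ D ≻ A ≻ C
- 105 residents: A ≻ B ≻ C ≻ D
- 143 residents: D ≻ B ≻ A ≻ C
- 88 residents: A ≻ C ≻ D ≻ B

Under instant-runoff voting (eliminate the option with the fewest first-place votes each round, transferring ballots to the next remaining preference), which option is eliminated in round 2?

Round 1: C 243, D 169, A 193, B 260. Eliminate D.
Round 2: C 243, A 219, B 403. Eliminate A.

A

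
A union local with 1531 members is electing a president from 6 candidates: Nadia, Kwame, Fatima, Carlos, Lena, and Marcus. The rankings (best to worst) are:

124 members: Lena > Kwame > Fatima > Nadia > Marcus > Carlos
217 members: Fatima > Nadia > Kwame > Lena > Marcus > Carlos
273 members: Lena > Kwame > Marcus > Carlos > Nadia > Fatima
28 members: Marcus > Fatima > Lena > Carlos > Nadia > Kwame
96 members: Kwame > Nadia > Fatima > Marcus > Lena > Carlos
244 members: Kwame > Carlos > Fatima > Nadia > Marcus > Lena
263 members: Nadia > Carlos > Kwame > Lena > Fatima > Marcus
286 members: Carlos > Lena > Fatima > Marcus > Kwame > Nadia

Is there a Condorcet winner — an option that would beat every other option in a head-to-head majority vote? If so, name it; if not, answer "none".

Kwame

Kwame vs Nadia: 1023–508 for Kwame.
Kwame vs Fatima: 1000–531 for Kwame.
Kwame vs Carlos: 954–577 for Kwame.
Kwame vs Lena: 820–711 for Kwame.
Kwame vs Marcus: 1217–314 for Kwame.
Kwame beats every other option head-to-head.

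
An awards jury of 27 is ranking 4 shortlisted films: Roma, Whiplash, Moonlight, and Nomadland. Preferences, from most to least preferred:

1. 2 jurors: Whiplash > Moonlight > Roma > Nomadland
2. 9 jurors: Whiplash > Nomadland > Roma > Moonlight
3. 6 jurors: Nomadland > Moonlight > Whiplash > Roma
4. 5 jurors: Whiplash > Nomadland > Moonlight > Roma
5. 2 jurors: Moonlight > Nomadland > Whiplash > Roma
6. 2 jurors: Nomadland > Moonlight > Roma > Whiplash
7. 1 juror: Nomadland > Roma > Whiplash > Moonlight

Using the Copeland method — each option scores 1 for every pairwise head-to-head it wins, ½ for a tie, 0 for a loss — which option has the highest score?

Whiplash

Roma: loses to Whiplash, Moonlight, and Nomadland → score 0.
Whiplash: beats Roma, Moonlight, and Nomadland → score 3.
Moonlight: beats Roma; loses to Whiplash and Nomadland → score 1.
Nomadland: beats Roma and Moonlight; loses to Whiplash → score 2.
Whiplash has the best pairwise record.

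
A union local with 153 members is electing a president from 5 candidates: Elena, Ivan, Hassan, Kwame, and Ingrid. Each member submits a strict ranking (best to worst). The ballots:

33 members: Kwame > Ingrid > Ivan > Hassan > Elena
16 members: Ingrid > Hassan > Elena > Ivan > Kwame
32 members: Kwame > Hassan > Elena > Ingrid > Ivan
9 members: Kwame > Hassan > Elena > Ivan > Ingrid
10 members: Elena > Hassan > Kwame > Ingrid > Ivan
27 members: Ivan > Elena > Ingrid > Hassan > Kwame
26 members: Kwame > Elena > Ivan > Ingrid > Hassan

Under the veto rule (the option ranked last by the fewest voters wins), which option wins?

Ingrid

Last-place votes: Elena 33, Ivan 42, Hassan 26, Kwame 43, Ingrid 9.
Ingrid is ranked last by the fewest voters, so Ingrid wins.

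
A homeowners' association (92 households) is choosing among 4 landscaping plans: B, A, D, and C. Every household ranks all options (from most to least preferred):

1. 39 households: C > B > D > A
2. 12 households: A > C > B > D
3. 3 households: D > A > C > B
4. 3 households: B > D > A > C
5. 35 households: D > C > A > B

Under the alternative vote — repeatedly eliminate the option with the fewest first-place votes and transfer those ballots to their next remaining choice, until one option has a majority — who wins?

Round 1: B 3, A 12, D 38, C 39. Eliminate B.
Round 2: A 12, D 41, C 39. Eliminate A.
Round 3: D 41, C 51. C has a majority.

C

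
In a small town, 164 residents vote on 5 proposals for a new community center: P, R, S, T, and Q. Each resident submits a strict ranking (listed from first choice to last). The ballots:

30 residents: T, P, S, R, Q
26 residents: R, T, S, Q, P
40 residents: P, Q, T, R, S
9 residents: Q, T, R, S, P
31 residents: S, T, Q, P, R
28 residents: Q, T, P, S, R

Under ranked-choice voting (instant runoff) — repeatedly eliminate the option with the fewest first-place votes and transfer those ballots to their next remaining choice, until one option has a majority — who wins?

Round 1: P 40, R 26, S 31, T 30, Q 37. Eliminate R.
Round 2: P 40, S 31, T 56, Q 37. Eliminate S.
Round 3: P 40, T 87, Q 37. T has a majority.

T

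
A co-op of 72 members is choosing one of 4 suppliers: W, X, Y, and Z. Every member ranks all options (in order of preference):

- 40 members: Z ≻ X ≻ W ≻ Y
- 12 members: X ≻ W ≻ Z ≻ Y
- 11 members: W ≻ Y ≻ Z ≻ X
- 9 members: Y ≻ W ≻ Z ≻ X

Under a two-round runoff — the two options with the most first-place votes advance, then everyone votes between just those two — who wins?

Z

Round 1 first-place votes: W 11, X 12, Y 9, Z 40.
Z and X advance.
Runoff: Z is preferred to X by 60 voters; X by 12.
Z wins the runoff.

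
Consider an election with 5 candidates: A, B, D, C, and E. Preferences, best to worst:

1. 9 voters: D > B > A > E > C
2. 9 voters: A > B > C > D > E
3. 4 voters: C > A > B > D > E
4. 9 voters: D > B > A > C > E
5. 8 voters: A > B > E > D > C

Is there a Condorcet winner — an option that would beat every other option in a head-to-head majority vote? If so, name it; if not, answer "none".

A

A vs B: 21–18 for A.
A vs D: 21–18 for A.
A vs C: 35–4 for A.
A vs E: 39–0 for A.
A beats every other option head-to-head.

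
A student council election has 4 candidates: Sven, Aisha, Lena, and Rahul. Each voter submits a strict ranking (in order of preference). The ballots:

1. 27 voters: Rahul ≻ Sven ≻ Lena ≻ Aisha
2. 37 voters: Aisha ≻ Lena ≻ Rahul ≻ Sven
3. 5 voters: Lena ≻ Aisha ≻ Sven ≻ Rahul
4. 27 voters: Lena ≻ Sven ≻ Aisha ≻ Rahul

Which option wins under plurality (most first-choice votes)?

First-place votes: Sven 0, Aisha 37, Lena 32, Rahul 27.
Aisha has the most first-place votes.

Aisha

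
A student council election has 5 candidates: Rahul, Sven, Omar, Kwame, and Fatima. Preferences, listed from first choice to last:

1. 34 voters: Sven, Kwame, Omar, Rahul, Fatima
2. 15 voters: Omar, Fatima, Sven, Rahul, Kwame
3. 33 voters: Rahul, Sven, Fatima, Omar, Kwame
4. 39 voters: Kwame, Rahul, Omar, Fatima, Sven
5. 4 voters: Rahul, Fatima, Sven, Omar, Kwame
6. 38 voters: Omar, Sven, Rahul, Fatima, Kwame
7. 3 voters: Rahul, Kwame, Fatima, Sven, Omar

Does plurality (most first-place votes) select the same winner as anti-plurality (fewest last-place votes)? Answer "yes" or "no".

no

Plurality — first-place votes: Rahul 40, Sven 34, Omar 53, Kwame 39, Fatima 0. Winner: Omar.
Anti-plurality — last-place votes: Rahul 0, Sven 39, Omar 3, Kwame 90, Fatima 34. Winner: Rahul.
The two methods disagree.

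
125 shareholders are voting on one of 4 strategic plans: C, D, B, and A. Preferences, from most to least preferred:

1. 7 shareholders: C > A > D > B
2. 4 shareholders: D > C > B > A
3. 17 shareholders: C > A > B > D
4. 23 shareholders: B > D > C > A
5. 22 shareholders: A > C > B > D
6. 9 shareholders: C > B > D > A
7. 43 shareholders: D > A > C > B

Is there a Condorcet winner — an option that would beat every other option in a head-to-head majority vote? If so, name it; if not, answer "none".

none

Checking pairwise contests:
D beats C 70–55.
B beats D 71–54.
C beats B 102–23.
D beats A 79–46.
Every option loses at least one head-to-head, so there is no Condorcet winner.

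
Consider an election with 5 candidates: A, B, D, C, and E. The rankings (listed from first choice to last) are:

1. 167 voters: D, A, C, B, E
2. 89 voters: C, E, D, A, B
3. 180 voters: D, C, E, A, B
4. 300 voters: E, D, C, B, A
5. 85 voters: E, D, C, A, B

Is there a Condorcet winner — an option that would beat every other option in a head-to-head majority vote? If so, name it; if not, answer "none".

none

Checking pairwise contests:
D beats A 821–0.
A beats B 521–300.
E beats D 474–347.
D beats C 732–89.
C beats E 436–385.
Every option loses at least one head-to-head, so there is no Condorcet winner.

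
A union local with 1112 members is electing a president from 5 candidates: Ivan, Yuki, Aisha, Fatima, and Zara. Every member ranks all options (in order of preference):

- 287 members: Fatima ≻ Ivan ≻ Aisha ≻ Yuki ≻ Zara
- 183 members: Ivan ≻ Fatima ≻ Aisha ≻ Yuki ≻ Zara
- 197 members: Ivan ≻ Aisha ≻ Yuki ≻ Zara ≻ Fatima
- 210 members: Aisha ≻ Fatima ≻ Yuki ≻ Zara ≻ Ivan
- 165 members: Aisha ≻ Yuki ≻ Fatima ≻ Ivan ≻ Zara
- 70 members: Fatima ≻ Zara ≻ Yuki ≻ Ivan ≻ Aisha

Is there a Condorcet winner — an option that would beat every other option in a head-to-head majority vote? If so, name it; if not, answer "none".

none

Checking pairwise contests:
Fatima beats Ivan 732–380.
Ivan beats Yuki 667–445.
Ivan beats Aisha 737–375.
Aisha beats Fatima 572–540.
Ivan beats Zara 832–280.
Every option loses at least one head-to-head, so there is no Condorcet winner.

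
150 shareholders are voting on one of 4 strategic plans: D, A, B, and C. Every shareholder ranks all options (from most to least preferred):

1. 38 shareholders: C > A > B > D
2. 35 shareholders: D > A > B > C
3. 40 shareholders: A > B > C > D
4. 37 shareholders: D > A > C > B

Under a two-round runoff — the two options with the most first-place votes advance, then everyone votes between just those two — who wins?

Round 1 first-place votes: D 72, A 40, B 0, C 38.
D and A advance.
Runoff: D is preferred to A by 72 voters; A by 78.
A wins the runoff.

A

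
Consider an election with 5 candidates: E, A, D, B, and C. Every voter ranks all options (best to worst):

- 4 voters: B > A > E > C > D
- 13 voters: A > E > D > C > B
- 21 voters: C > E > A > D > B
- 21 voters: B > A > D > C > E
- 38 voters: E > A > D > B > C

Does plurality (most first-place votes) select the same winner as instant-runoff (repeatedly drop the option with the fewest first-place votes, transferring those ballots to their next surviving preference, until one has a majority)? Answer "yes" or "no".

Plurality — first-place votes: E 38, A 13, D 0, B 25, C 21. Winner: E.
Instant-runoff — R1 E 38, A 13, D 0, B 25, C 21 (D out); R2 E 38, A 13, B 25, C 21 (A out); R3 E 51, B 25, C 21 (E winner). Winner: E.
The two methods agree.

yes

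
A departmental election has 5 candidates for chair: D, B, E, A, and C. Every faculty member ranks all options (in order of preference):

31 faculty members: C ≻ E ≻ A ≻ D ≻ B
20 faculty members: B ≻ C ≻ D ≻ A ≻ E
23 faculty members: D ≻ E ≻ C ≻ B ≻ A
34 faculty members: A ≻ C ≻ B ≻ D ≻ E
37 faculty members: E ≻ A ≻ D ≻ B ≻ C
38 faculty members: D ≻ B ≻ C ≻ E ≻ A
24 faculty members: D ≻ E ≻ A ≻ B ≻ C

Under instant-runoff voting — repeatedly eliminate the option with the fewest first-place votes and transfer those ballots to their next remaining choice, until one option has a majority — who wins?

Round 1: D 85, B 20, E 37, A 34, C 31. Eliminate B.
Round 2: D 85, E 37, A 34, C 51. Eliminate A.
Round 3: D 85, E 37, C 85. Eliminate E.
Round 4: D 122, C 85. D has a majority.

D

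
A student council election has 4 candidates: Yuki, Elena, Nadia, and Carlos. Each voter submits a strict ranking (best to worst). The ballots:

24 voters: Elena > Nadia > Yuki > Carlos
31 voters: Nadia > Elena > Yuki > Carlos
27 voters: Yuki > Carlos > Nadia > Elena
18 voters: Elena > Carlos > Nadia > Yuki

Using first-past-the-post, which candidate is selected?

Elena

First-place votes: Yuki 27, Elena 42, Nadia 31, Carlos 0.
Elena has the most first-place votes.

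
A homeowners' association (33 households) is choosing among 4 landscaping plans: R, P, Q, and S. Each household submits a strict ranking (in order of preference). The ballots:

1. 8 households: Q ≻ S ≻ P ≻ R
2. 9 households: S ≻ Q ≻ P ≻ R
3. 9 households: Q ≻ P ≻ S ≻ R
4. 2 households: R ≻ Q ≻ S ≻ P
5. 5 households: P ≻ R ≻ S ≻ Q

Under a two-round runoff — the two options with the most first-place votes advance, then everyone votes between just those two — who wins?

Q

Round 1 first-place votes: R 2, P 5, Q 17, S 9.
Q and S advance.
Runoff: Q is preferred to S by 19 voters; S by 14.
Q wins the runoff.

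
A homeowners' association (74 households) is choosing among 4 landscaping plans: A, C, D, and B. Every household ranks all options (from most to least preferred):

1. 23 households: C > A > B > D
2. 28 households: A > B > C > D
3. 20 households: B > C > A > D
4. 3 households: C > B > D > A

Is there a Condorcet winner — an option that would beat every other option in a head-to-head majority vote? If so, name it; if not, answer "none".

none

Checking pairwise contests:
C beats A 46–28.
B beats C 48–26.
A beats D 71–3.
A beats B 51–23.
Every option loses at least one head-to-head, so there is no Condorcet winner.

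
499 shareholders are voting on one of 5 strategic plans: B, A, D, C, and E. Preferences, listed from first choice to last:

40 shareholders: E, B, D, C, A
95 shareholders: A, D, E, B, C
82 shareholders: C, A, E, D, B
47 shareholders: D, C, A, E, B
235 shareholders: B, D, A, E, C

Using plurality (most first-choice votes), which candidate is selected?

B

First-place votes: B 235, A 95, D 47, C 82, E 40.
B has the most first-place votes.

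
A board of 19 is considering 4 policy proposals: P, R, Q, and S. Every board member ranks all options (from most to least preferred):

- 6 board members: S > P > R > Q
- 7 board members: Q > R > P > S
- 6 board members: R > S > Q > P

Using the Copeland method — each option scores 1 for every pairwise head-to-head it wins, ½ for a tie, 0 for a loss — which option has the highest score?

R

P: loses to R, Q, and S → score 0.
R: beats P, Q, and S → score 3.
Q: beats P; loses to R and S → score 1.
S: beats P and Q; loses to R → score 2.
R has the best pairwise record.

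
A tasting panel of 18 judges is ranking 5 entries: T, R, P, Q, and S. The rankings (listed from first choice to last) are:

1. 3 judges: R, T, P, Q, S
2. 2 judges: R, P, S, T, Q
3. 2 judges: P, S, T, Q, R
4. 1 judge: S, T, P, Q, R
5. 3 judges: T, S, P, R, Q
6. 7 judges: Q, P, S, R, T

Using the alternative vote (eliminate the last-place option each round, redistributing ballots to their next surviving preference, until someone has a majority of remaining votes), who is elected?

T

Round 1: T 3, R 5, P 2, Q 7, S 1. Eliminate S.
Round 2: T 4, R 5, P 2, Q 7. Eliminate P.
Round 3: T 6, R 5, Q 7. Eliminate R.
Round 4: T 11, Q 7. T has a majority.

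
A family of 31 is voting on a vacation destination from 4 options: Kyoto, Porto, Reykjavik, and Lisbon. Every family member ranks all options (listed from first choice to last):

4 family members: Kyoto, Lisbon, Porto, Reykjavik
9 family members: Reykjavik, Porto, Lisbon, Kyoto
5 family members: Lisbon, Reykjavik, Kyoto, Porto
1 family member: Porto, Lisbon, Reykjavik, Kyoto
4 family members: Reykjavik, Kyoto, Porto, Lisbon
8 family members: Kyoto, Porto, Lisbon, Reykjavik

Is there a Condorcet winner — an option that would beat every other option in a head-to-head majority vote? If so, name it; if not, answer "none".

none

Checking pairwise contests:
Reykjavik beats Kyoto 19–12.
Kyoto beats Porto 21–10.
Lisbon beats Reykjavik 18–13.
Kyoto beats Lisbon 16–15.
Every option loses at least one head-to-head, so there is no Condorcet winner.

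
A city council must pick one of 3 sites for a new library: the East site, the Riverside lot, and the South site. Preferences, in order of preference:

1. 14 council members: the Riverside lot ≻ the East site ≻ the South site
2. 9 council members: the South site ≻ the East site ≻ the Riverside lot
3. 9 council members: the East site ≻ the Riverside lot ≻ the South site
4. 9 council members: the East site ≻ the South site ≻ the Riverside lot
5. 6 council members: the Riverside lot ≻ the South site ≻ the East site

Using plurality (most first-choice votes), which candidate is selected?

the Riverside lot

First-place votes: the East site 18, the Riverside lot 20, the South site 9.
the Riverside lot has the most first-place votes.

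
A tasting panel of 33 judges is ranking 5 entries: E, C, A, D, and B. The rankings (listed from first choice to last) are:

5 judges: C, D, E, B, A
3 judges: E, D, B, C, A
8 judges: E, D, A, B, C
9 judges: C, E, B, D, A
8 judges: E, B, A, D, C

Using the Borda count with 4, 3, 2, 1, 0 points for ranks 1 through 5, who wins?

E

E: 5·2 + 3·4 + 8·4 + 9·3 + 8·4 = 113
C: 5·4 + 3·1 + 8·0 + 9·4 + 8·0 = 59
A: 5·0 + 3·0 + 8·2 + 9·0 + 8·2 = 32
D: 5·3 + 3·3 + 8·3 + 9·1 + 8·1 = 65
B: 5·1 + 3·2 + 8·1 + 9·2 + 8·3 = 61
E has the highest Borda score (113).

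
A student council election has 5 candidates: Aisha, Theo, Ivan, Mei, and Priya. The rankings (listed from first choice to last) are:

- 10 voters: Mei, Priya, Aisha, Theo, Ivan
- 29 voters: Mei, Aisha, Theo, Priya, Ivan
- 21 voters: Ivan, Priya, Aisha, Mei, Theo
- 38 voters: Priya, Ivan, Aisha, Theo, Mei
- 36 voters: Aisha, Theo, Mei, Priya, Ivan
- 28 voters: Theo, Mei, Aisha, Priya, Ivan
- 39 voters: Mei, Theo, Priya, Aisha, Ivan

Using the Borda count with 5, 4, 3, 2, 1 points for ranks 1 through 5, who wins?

Mei

Aisha: 10·3 + 29·4 + 21·3 + 38·3 + 36·5 + 28·3 + 39·2 = 665
Theo: 10·2 + 29·3 + 21·1 + 38·2 + 36·4 + 28·5 + 39·4 = 644
Ivan: 10·1 + 29·1 + 21·5 + 38·4 + 36·1 + 28·1 + 39·1 = 399
Mei: 10·5 + 29·5 + 21·2 + 38·1 + 36·3 + 28·4 + 39·5 = 690
Priya: 10·4 + 29·2 + 21·4 + 38·5 + 36·2 + 28·2 + 39·3 = 617
Mei has the highest Borda score (690).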